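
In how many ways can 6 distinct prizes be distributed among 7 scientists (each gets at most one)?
P(7,6) = 7!/(7-6)! = 5040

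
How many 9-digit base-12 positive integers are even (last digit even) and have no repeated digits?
Last∈{0,2,4,6,8,10}. Last=0: 6652800. Last nonzero: 5×10×P(10,7) = 30240000. Total = 36892800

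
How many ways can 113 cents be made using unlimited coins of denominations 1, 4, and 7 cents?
Coefficient of x^113 in 1/(1-x^1) · 1/(1-x^4) · 1/(1-x^7). Case on j = number of 7-cent coins (j = 0..16); remainder r = 113 - 7j is made from {1,4} in ⌊r/4⌋+1 ways. r = 113, 106, 99, 92, 85, 78, 71, 64, 57, 50, 43, 36, 29, 22, 15, 8, 1 → 29 + 27 + 25 + 24 + 22 + 20 + 18 + 17 + 15 + 13 + 11 + 10 + 8 + 6 + 4 + 3 + 1 = 253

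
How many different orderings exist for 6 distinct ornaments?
6! = 720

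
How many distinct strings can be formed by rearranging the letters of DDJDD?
5! / (1! × 4!) = 5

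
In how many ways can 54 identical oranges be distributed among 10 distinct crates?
C(54+10-1, 10-1) = C(63, 9) = 23667689815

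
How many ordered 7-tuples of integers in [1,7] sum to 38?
Coefficient of x^38 in (x + x² + ... + x^7)^7. By inclusion-exclusion on dice exceeding 7: Σ_j (-1)^j C(7,j)·C(38-1-7j, 6) = C(7,0)·C(37,6) - C(7,1)·C(30,6) + C(7,2)·C(23,6) - C(7,3)·C(16,6) + C(7,4)·C(9,6) = 1·2324784 - 7·593775 + 21·100947 - 35·8008 + 35·84 = 10906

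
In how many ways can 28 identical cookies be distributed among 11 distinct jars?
C(28+11-1, 11-1) = C(38, 10) = 472733756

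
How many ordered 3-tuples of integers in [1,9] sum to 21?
Coefficient of x^21 in (x + x² + ... + x^9)^3. By inclusion-exclusion on dice exceeding 9: Σ_j (-1)^j C(3,j)·C(21-1-9j, 2) = C(3,0)·C(20,2) - C(3,1)·C(11,2) + C(3,2)·C(2,2) = 1·190 - 3·55 + 3·1 = 28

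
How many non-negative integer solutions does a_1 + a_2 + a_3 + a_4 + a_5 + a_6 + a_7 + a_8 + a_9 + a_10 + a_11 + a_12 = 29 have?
C(29+12-1, 12-1) = C(40, 11) = 2311801440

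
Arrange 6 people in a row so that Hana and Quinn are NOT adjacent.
Total - adjacent = 6! - (6-1)!×2 = 720 - 240 = 480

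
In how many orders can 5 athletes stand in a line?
5! = 120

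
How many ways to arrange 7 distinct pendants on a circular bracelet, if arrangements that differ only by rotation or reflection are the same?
(7-1)!/2 = 720/2 = 360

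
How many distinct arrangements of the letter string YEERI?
5! / (2! × 1! × 1! × 1!) = 60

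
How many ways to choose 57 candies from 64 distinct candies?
C(64,57) = 64!/(57!×7!) = 621216192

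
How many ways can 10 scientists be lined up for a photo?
10! = 3628800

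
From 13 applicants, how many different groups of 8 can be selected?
C(13,8) = 13!/(8!×5!) = 1287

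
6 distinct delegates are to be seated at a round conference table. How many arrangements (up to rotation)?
Circular: fix one position, arrange the rest. (6-1)! = 120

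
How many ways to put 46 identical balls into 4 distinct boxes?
C(46+4-1, 4-1) = C(49, 3) = 18424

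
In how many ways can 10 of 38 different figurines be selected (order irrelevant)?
C(38,10) = 38!/(10!×28!) = 472733756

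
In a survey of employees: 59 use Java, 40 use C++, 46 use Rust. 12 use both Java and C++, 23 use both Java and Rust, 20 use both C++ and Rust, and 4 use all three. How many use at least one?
|A∪B∪C| = 59+40+46-12-23-20+4 = 94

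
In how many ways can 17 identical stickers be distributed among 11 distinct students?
C(17+11-1, 11-1) = C(27, 10) = 8436285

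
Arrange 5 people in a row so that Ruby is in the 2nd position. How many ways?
Fix one position: (5-1)! = 24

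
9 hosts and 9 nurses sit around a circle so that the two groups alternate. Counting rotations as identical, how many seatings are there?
Fix one of the hosts: (9-1)! ways for the remaining hosts, × 9! ways for the nurses = 40320 × 362880 = 14631321600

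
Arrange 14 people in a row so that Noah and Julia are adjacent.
Treat as block: (14-1)! × 2! = 6227020800 × 2 = 12454041600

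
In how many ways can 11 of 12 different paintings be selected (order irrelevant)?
C(12,11) = 12!/(11!×1!) = 12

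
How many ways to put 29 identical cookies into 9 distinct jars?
C(29+9-1, 9-1) = C(37, 8) = 38608020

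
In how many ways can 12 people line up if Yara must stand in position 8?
Fix one position: (12-1)! = 39916800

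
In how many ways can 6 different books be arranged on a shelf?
6! = 720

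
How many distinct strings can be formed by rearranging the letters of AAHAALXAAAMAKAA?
15! / (1! × 10! × 1! × 1! × 1! × 1!) = 360360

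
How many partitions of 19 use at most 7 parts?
By conjugation, equals partitions of 19 into parts ≤ 7. Let r_j(i) = number of partitions of i into parts ≤ j, for i = 0..19. r_1(i) = 1 for all i; r_j(i) = r_{j-1}(i) + r_j(i-j). Rows j = 2..7: ≤2: 1 1 2 2 3 3 4 4 5 5 6 6 7 7 8 8 9 9 10 10; ≤3: 1 1 2 3 4 5 7 8 10 12 14 16 19 21 24 27 30 33 37 40; ≤4: 1 1 2 3 5 6 9 11 15 18 23 27 34 39 47 54 64 72 84 94; ≤5: 1 1 2 3 5 7 10 13 18 23 30 37 47 57 70 84 101 119 141 164; ≤6: 1 1 2 3 5 7 11 14 20 26 35 44 58 71 90 110 136 163 199 235; ≤7: 1 1 2 3 5 7 11 15 21 28 38 49 65 82 105 131 164 201 248 300. r_7(19) = 300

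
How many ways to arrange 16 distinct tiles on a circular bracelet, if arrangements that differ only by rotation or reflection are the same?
(16-1)!/2 = 1307674368000/2 = 653837184000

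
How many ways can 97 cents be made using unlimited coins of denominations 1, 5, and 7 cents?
Coefficient of x^97 in 1/(1-x^1) · 1/(1-x^5) · 1/(1-x^7). Case on j = number of 7-cent coins (j = 0..13); remainder r = 97 - 7j is made from {1,5} in ⌊r/5⌋+1 ways. r = 97, 90, 83, 76, 69, 62, 55, 48, 41, 34, 27, 20, 13, 6 → 20 + 19 + 17 + 16 + 14 + 13 + 12 + 10 + 9 + 7 + 6 + 5 + 3 + 2 = 153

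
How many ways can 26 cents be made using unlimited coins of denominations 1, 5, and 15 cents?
Coefficient of x^26 in 1/(1-x^1) · 1/(1-x^5) · 1/(1-x^15). Case on j = number of 15-cent coins (j = 0..1); remainder r = 26 - 15j is made from {1,5} in ⌊r/5⌋+1 ways. r = 26, 11 → 6 + 3 = 9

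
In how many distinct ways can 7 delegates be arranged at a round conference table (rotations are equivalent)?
Circular: fix one position, arrange the rest. (7-1)! = 720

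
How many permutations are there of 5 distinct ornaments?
5! = 120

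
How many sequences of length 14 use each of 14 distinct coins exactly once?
14! = 87178291200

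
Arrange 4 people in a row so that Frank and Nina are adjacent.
Treat as block: (4-1)! × 2! = 6 × 2 = 12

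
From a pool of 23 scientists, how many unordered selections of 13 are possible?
C(23,13) = 23!/(13!×10!) = 1144066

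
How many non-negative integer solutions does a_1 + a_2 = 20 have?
C(20+2-1, 2-1) = C(21, 1) = 21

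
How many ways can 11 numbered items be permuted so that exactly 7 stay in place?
Choose the 7 fixed points C(11,7) = 330, derange the rest: !4 = Σ_{j=0}^{4} (-1)^j·4!/j! = 24 - 24 + 12 - 4 + 1 = 9. Product = 330 × 9 = 2970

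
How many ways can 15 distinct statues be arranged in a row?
15! = 1307674368000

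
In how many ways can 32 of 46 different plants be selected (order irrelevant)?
C(46,32) = 46!/(32!×14!) = 239877544005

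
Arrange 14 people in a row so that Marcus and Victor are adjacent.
Treat as block: (14-1)! × 2! = 6227020800 × 2 = 12454041600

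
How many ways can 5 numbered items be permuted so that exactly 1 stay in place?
Choose the 1 fixed point C(5,1) = 5, derange the rest: !4 = Σ_{j=0}^{4} (-1)^j·4!/j! = 24 - 24 + 12 - 4 + 1 = 9. Product = 5 × 9 = 45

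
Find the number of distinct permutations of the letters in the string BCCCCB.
6! / (2! × 4!) = 15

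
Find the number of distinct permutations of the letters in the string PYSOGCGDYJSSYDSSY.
17! / (2! × 1! × 4! × 5! × 1! × 1! × 1! × 2!) = 30875644800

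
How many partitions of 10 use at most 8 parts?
By conjugation, equals partitions of 10 into parts ≤ 8. Let r_j(i) = number of partitions of i into parts ≤ j, for i = 0..10. r_1(i) = 1 for all i; r_j(i) = r_{j-1}(i) + r_j(i-j). Rows j = 2..8: ≤2: 1 1 2 2 3 3 4 4 5 5 6; ≤3: 1 1 2 3 4 5 7 8 10 12 14; ≤4: 1 1 2 3 5 6 9 11 15 18 23; ≤5: 1 1 2 3 5 7 10 13 18 23 30; ≤6: 1 1 2 3 5 7 11 14 20 26 35; ≤7: 1 1 2 3 5 7 11 15 21 28 38; ≤8: 1 1 2 3 5 7 11 15 22 29 40. r_8(10) = 40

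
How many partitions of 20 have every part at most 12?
Let r_j(i) = number of partitions of i into parts ≤ j, for i = 0..20. r_1(i) = 1 for all i; r_j(i) = r_{j-1}(i) + r_j(i-j). Rows j = 2..12: ≤2: 1 1 2 2 3 3 4 4 5 5 6 6 7 7 8 8 9 9 10 10 11; ≤3: 1 1 2 3 4 5 7 8 10 12 14 16 19 21 24 27 30 33 37 40 44; ≤4: 1 1 2 3 5 6 9 11 15 18 23 27 34 39 47 54 64 72 84 94 108; ≤5: 1 1 2 3 5 7 10 13 18 23 30 37 47 57 70 84 101 119 141 164 192; ≤6: 1 1 2 3 5 7 11 14 20 26 35 44 58 71 90 110 136 163 199 235 282; ≤7: 1 1 2 3 5 7 11 15 21 28 38 49 65 82 105 131 164 201 248 300 364; ≤8: 1 1 2 3 5 7 11 15 22 29 40 52 70 89 116 146 186 230 288 352 434; ≤9: 1 1 2 3 5 7 11 15 22 30 41 54 73 94 123 157 201 252 318 393 488; ≤10: 1 1 2 3 5 7 11 15 22 30 42 55 75 97 128 164 212 267 340 423 530; ≤11: 1 1 2 3 5 7 11 15 22 30 42 56 76 99 131 169 219 278 355 445 560; ≤12: 1 1 2 3 5 7 11 15 22 30 42 56 77 100 133 172 224 285 366 460 582. r_12(20) = 582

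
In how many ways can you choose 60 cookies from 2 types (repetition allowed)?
C(60+2-1, 2-1) = C(61, 1) = 61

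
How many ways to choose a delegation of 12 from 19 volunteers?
C(19,12) = 19!/(12!×7!) = 50388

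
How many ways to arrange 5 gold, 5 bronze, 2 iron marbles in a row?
12! / (5! × 5! × 2!) = 16632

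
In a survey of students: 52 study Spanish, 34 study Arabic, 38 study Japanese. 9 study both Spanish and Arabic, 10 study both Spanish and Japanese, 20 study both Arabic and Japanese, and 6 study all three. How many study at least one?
|A∪B∪C| = 52+34+38-9-10-20+6 = 91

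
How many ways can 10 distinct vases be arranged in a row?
10! = 3628800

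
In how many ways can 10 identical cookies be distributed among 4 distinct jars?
C(10+4-1, 4-1) = C(13, 3) = 286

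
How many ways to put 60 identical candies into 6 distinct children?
C(60+6-1, 6-1) = C(65, 5) = 8259888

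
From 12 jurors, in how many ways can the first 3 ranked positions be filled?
P(12,3) = 12!/(12-3)! = 1320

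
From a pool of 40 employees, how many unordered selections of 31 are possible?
C(40,31) = 40!/(31!×9!) = 273438880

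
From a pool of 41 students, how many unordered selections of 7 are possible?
C(41,7) = 41!/(7!×34!) = 22481940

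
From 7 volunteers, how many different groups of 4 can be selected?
C(7,4) = 7!/(4!×3!) = 35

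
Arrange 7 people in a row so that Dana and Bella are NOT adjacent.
Total - adjacent = 7! - (7-1)!×2 = 5040 - 1440 = 3600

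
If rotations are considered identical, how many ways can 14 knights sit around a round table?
Circular: fix one position, arrange the rest. (14-1)! = 6227020800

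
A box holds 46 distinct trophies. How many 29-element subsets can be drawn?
C(46,29) = 46!/(29!×17!) = 1749695026860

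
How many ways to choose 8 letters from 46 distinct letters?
C(46,8) = 46!/(8!×38!) = 260932815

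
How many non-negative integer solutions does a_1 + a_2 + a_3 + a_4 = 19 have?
C(19+4-1, 4-1) = C(22, 3) = 1540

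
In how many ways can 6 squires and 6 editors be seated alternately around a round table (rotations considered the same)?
Fix one of the squires: (6-1)! ways for the remaining squires, × 6! ways for the editors = 120 × 720 = 86400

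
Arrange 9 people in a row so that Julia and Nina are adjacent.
Treat as block: (9-1)! × 2! = 40320 × 2 = 80640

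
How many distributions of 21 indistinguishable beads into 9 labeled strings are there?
C(21+9-1, 9-1) = C(29, 8) = 4292145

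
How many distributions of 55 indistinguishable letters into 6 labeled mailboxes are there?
C(55+6-1, 6-1) = C(60, 5) = 5461512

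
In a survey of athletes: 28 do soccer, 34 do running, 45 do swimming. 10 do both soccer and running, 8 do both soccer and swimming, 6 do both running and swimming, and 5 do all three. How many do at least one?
|A∪B∪C| = 28+34+45-10-8-6+5 = 88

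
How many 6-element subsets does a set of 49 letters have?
C(49,6) = 49!/(6!×43!) = 13983816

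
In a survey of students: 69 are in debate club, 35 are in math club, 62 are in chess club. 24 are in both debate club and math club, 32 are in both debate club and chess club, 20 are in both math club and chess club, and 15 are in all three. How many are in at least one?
|A∪B∪C| = 69+35+62-24-32-20+15 = 105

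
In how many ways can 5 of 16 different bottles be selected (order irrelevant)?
C(16,5) = 16!/(5!×11!) = 4368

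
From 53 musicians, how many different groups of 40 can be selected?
C(53,40) = 53!/(40!×13!) = 841392966470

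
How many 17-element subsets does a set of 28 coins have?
C(28,17) = 28!/(17!×11!) = 21474180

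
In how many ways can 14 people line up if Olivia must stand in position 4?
Fix one position: (14-1)! = 6227020800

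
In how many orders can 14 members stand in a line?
14! = 87178291200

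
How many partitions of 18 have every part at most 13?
Let r_j(i) = number of partitions of i into parts ≤ j, for i = 0..18. r_1(i) = 1 for all i; r_j(i) = r_{j-1}(i) + r_j(i-j). Rows j = 2..13: ≤2: 1 1 2 2 3 3 4 4 5 5 6 6 7 7 8 8 9 9 10; ≤3: 1 1 2 3 4 5 7 8 10 12 14 16 19 21 24 27 30 33 37; ≤4: 1 1 2 3 5 6 9 11 15 18 23 27 34 39 47 54 64 72 84; ≤5: 1 1 2 3 5 7 10 13 18 23 30 37 47 57 70 84 101 119 141; ≤6: 1 1 2 3 5 7 11 14 20 26 35 44 58 71 90 110 136 163 199; ≤7: 1 1 2 3 5 7 11 15 21 28 38 49 65 82 105 131 164 201 248; ≤8: 1 1 2 3 5 7 11 15 22 29 40 52 70 89 116 146 186 230 288; ≤9: 1 1 2 3 5 7 11 15 22 30 41 54 73 94 123 157 201 252 318; ≤10: 1 1 2 3 5 7 11 15 22 30 42 55 75 97 128 164 212 267 340; ≤11: 1 1 2 3 5 7 11 15 22 30 42 56 76 99 131 169 219 278 355; ≤12: 1 1 2 3 5 7 11 15 22 30 42 56 77 100 133 172 224 285 366; ≤13: 1 1 2 3 5 7 11 15 22 30 42 56 77 101 134 174 227 290 373. r_13(18) = 373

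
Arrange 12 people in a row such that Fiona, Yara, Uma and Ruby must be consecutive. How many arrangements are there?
Treat the 4 as one block: (12-4+1)! × 4! = 362880 × 24 = 8709120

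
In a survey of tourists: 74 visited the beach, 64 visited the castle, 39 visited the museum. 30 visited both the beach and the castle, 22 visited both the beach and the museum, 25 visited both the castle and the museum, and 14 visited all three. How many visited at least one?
|A∪B∪C| = 74+64+39-30-22-25+14 = 114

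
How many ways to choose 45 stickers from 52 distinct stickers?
C(52,45) = 52!/(45!×7!) = 133784560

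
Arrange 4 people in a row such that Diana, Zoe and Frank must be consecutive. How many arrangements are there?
Treat the 3 as one block: (4-3+1)! × 3! = 2 × 6 = 12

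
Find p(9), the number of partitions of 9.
Pentagonal recurrence p(n) = p(n-1) + p(n-2) - p(n-5) - p(n-7) + p(n-12) + p(n-15) - ... gives p(0..8) = 1, 1, 2, 3, 5, 7, 11, 15, 22. p(9) = p(8) + p(7) - p(4) - p(2) = 22 + 15 - 5 - 2 = 30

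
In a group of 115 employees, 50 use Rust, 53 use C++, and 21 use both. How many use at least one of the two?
|A∪B| = |A| + |B| - |A∩B| = 50 + 53 - 21 = 82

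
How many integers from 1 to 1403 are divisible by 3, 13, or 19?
⌊1403/3⌋+⌊1403/13⌋+⌊1403/19⌋ - ⌊1403/39⌋-⌊1403/57⌋-⌊1403/247⌋ + ⌊1403/741⌋ = 467+107+73 - 35-24-5 + 1 = 584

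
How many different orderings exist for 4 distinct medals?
4! = 24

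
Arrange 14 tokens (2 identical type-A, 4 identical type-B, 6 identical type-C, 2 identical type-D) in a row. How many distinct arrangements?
14! / (2! × 4! × 6! × 2!) = 1261260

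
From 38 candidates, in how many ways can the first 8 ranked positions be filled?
P(38,8) = 38!/(38-8)! = 1971788797440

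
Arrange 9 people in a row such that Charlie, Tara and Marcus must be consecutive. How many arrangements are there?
Treat the 3 as one block: (9-3+1)! × 3! = 5040 × 6 = 30240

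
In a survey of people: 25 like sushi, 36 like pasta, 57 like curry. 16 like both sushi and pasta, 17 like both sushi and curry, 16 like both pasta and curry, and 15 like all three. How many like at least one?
|A∪B∪C| = 25+36+57-16-17-16+15 = 84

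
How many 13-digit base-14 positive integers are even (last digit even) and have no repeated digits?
Last∈{0,2,4,6,8,10,12}. Last=0: 6227020800. Last nonzero: 6×12×P(12,11) = 34488115200. Total = 40715136000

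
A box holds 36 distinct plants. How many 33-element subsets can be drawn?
C(36,33) = 36!/(33!×3!) = 7140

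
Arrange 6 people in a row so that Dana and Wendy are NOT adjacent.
Total - adjacent = 6! - (6-1)!×2 = 720 - 240 = 480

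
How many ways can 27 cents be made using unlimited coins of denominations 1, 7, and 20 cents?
Coefficient of x^27 in 1/(1-x^1) · 1/(1-x^7) · 1/(1-x^20). Case on j = number of 20-cent coins (j = 0..1); remainder r = 27 - 20j is made from {1,7} in ⌊r/7⌋+1 ways. r = 27, 7 → 4 + 2 = 6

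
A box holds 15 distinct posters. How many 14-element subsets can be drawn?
C(15,14) = 15!/(14!×1!) = 15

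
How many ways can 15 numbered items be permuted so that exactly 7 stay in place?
Choose the 7 fixed points C(15,7) = 6435, derange the rest: !8 = Σ_{j=0}^{8} (-1)^j·8!/j! = 40320 - 40320 + 20160 - 6720 + 1680 - 336 + 56 - 8 + 1 = 14833. Product = 6435 × 14833 = 95450355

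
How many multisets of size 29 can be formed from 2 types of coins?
C(29+2-1, 2-1) = C(30, 1) = 30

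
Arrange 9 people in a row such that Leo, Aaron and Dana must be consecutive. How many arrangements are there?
Treat the 3 as one block: (9-3+1)! × 3! = 5040 × 6 = 30240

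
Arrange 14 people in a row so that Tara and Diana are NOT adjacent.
Total - adjacent = 14! - (14-1)!×2 = 87178291200 - 12454041600 = 74724249600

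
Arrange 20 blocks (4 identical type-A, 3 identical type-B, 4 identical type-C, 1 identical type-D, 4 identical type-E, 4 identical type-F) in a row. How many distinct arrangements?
20! / (4! × 3! × 4! × 1! × 4! × 4!) = 1222160940000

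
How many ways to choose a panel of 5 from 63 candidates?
C(63,5) = 63!/(5!×58!) = 7028847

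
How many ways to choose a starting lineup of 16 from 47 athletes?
C(47,16) = 47!/(16!×31!) = 1503232609098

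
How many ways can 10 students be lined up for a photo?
10! = 3628800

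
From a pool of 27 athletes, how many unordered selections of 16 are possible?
C(27,16) = 27!/(16!×11!) = 13037895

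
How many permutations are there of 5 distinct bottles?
5! = 120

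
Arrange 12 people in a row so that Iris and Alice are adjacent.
Treat as block: (12-1)! × 2! = 39916800 × 2 = 79833600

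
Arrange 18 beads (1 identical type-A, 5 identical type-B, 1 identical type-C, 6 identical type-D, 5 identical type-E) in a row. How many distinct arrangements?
18! / (1! × 5! × 1! × 6! × 5!) = 617512896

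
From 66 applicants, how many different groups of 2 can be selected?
C(66,2) = 66!/(2!×64!) = 2145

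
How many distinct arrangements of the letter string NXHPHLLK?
8! / (1! × 1! × 1! × 1! × 2! × 2!) = 10080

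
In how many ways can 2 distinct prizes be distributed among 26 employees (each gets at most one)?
P(26,2) = 26!/(26-2)! = 650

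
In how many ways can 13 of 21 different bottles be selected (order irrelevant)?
C(21,13) = 21!/(13!×8!) = 203490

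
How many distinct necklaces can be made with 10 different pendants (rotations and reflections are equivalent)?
(10-1)!/2 = 362880/2 = 181440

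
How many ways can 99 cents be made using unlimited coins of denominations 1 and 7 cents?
Coefficient of x^99 in 1/(1-x^1) · 1/(1-x^7). Use j coins of 7 for j = 0..⌊99/7⌋ = 14, the rest in 1s: 14 + 1 = 15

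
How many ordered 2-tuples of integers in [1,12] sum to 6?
Coefficient of x^6 in (x + x² + ... + x^12)^2. By inclusion-exclusion on dice exceeding 12: Σ_j (-1)^j C(2,j)·C(6-1-12j, 1) = C(2,0)·C(5,1) = 1·5 = 5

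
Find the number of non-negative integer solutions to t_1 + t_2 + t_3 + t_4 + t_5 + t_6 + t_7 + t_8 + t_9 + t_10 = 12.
C(12+10-1, 10-1) = C(21, 9) = 293930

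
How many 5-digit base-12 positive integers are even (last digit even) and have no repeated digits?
Last∈{0,2,4,6,8,10}. Last=0: 7920. Last nonzero: 5×10×P(10,3) = 36000. Total = 43920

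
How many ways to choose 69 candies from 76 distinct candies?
C(76,69) = 76!/(69!×7!) = 2186189400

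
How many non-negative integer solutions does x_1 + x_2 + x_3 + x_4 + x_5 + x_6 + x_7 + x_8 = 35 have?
C(35+8-1, 8-1) = C(42, 7) = 26978328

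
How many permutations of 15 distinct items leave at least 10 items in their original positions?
Exactly j fixed points: C(15,j)·!(15-j); sum over j ≥ 10 (derangement numbers via !m = (m-1)·(!(m-1) + !(m-2)): !0..!5 = 1, 0, 1, 2, 9, 44). Σ_{j=10}^{15} C(15,j)·!(15-j) = C(15,10)·!5 + C(15,11)·!4 + C(15,12)·!3 + C(15,13)·!2 + C(15,14)·!1 + C(15,15)·!0 = 3003·44 + 1365·9 + 455·2 + 105·1 + 15·0 + 1·1 = 145433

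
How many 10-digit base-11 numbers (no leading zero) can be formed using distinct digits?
First digit: 10 choices (nonzero). Then descending: 10 × 10 × 9 × 8 × 7 × 6 × 5 × 4 × 3 × 2 = 36288000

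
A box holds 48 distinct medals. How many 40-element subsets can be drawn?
C(48,40) = 48!/(40!×8!) = 377348994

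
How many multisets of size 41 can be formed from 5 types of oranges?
C(41+5-1, 5-1) = C(45, 4) = 148995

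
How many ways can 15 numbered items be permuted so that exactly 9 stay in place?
Choose the 9 fixed points C(15,9) = 5005, derange the rest: !6 = Σ_{j=0}^{6} (-1)^j·6!/j! = 720 - 720 + 360 - 120 + 30 - 6 + 1 = 265. Product = 5005 × 265 = 1326325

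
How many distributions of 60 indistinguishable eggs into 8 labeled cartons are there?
C(60+8-1, 8-1) = C(67, 7) = 869648208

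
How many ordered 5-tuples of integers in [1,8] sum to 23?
Coefficient of x^23 in (x + x² + ... + x^8)^5. By inclusion-exclusion on dice exceeding 8: Σ_j (-1)^j C(5,j)·C(23-1-8j, 4) = C(5,0)·C(22,4) - C(5,1)·C(14,4) + C(5,2)·C(6,4) = 1·7315 - 5·1001 + 10·15 = 2460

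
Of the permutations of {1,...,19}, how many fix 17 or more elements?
Exactly j fixed points: C(19,j)·!(19-j); sum over j ≥ 17 (derangement numbers via !m = (m-1)·(!(m-1) + !(m-2)): !0..!2 = 1, 0, 1). Σ_{j=17}^{19} C(19,j)·!(19-j) = C(19,17)·!2 + C(19,18)·!1 + C(19,19)·!0 = 171·1 + 19·0 + 1·1 = 172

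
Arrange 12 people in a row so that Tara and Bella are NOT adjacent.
Total - adjacent = 12! - (12-1)!×2 = 479001600 - 79833600 = 399168000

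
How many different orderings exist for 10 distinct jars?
10! = 3628800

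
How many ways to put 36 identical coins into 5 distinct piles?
C(36+5-1, 5-1) = C(40, 4) = 91390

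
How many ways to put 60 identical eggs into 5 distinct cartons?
C(60+5-1, 5-1) = C(64, 4) = 635376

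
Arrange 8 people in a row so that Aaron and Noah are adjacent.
Treat as block: (8-1)! × 2! = 5040 × 2 = 10080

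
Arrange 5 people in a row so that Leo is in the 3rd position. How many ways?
Fix one position: (5-1)! = 24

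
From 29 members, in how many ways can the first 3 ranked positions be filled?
P(29,3) = 29!/(29-3)! = 21924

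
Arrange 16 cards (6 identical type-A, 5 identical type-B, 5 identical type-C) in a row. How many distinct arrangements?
16! / (6! × 5! × 5!) = 2018016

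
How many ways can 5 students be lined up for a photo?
5! = 120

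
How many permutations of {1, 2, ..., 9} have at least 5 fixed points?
Exactly j fixed points: C(9,j)·!(9-j); sum over j ≥ 5 (derangement numbers via !m = (m-1)·(!(m-1) + !(m-2)): !0..!4 = 1, 0, 1, 2, 9). Σ_{j=5}^{9} C(9,j)·!(9-j) = C(9,5)·!4 + C(9,6)·!3 + C(9,7)·!2 + C(9,8)·!1 + C(9,9)·!0 = 126·9 + 84·2 + 36·1 + 9·0 + 1·1 = 1339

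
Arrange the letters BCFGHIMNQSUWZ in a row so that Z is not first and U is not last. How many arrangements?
By inclusion-exclusion: 13! - 2×(13-1)! + (13-2)! = 6227020800 - 958003200 + 39916800 = 5308934400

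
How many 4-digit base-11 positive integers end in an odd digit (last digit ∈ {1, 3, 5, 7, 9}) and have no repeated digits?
Last∈{1,3,5,7,9}. Last=0: 0. Last nonzero: 5×9×P(9,2) = 3240. Total = 3240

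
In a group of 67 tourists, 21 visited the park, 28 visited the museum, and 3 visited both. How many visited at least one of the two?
|A∪B| = |A| + |B| - |A∩B| = 21 + 28 - 3 = 46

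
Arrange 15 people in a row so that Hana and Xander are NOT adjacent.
Total - adjacent = 15! - (15-1)!×2 = 1307674368000 - 174356582400 = 1133317785600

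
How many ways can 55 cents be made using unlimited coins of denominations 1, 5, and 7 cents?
Coefficient of x^55 in 1/(1-x^1) · 1/(1-x^5) · 1/(1-x^7). Case on j = number of 7-cent coins (j = 0..7); remainder r = 55 - 7j is made from {1,5} in ⌊r/5⌋+1 ways. r = 55, 48, 41, 34, 27, 20, 13, 6 → 12 + 10 + 9 + 7 + 6 + 5 + 3 + 2 = 54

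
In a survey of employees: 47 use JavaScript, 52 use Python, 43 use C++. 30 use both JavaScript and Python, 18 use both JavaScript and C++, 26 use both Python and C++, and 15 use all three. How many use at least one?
|A∪B∪C| = 47+52+43-30-18-26+15 = 83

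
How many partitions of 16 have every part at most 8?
Let r_j(i) = number of partitions of i into parts ≤ j, for i = 0..16. r_1(i) = 1 for all i; r_j(i) = r_{j-1}(i) + r_j(i-j). Rows j = 2..8: ≤2: 1 1 2 2 3 3 4 4 5 5 6 6 7 7 8 8 9; ≤3: 1 1 2 3 4 5 7 8 10 12 14 16 19 21 24 27 30; ≤4: 1 1 2 3 5 6 9 11 15 18 23 27 34 39 47 54 64; ≤5: 1 1 2 3 5 7 10 13 18 23 30 37 47 57 70 84 101; ≤6: 1 1 2 3 5 7 11 14 20 26 35 44 58 71 90 110 136; ≤7: 1 1 2 3 5 7 11 15 21 28 38 49 65 82 105 131 164; ≤8: 1 1 2 3 5 7 11 15 22 29 40 52 70 89 116 146 186. r_8(16) = 186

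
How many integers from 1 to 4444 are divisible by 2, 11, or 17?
⌊4444/2⌋+⌊4444/11⌋+⌊4444/17⌋ - ⌊4444/22⌋-⌊4444/34⌋-⌊4444/187⌋ + ⌊4444/374⌋ = 2222+404+261 - 202-130-23 + 11 = 2543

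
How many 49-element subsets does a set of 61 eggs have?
C(61,49) = 61!/(49!×12!) = 1742058970275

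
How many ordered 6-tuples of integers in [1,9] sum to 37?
Coefficient of x^37 in (x + x² + ... + x^9)^6. By inclusion-exclusion on dice exceeding 9: Σ_j (-1)^j C(6,j)·C(37-1-9j, 5) = C(6,0)·C(36,5) - C(6,1)·C(27,5) + C(6,2)·C(18,5) - C(6,3)·C(9,5) = 1·376992 - 6·80730 + 15·8568 - 20·126 = 18612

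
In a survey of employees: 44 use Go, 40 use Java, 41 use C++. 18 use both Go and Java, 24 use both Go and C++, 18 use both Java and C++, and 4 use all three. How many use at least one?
|A∪B∪C| = 44+40+41-18-24-18+4 = 69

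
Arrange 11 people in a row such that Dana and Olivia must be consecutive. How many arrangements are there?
Treat the 2 as one block: (11-2+1)! × 2! = 3628800 × 2 = 7257600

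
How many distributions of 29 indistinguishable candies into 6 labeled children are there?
C(29+6-1, 6-1) = C(34, 5) = 278256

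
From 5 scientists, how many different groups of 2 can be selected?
C(5,2) = 5!/(2!×3!) = 10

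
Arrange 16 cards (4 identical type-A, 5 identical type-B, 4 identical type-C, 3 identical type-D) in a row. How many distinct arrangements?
16! / (4! × 5! × 4! × 3!) = 50450400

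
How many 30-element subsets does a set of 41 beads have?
C(41,30) = 41!/(30!×11!) = 3159461968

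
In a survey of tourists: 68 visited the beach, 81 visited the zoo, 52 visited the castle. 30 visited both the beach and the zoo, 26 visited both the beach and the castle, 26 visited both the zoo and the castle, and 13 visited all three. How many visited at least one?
|A∪B∪C| = 68+81+52-30-26-26+13 = 132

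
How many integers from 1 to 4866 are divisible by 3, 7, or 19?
⌊4866/3⌋+⌊4866/7⌋+⌊4866/19⌋ - ⌊4866/21⌋-⌊4866/57⌋-⌊4866/133⌋ + ⌊4866/399⌋ = 1622+695+256 - 231-85-36 + 12 = 2233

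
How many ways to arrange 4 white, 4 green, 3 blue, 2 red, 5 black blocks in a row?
18! / (4! × 4! × 3! × 2! × 5!) = 7718911200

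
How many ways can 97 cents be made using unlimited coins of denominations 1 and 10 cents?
Coefficient of x^97 in 1/(1-x^1) · 1/(1-x^10). Use j coins of 10 for j = 0..⌊97/10⌋ = 9, the rest in 1s: 9 + 1 = 10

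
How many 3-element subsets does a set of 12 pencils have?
C(12,3) = 12!/(3!×9!) = 220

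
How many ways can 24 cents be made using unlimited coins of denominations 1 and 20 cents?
Coefficient of x^24 in 1/(1-x^1) · 1/(1-x^20). Use j coins of 20 for j = 0..⌊24/20⌋ = 1, the rest in 1s: 1 + 1 = 2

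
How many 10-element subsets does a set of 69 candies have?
C(69,10) = 69!/(10!×59!) = 340032449328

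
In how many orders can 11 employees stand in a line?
11! = 39916800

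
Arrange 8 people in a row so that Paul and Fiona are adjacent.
Treat as block: (8-1)! × 2! = 5040 × 2 = 10080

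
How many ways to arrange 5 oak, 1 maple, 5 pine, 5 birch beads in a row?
16! / (5! × 1! × 5! × 5!) = 12108096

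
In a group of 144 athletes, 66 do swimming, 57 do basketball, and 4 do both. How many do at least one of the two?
|A∪B| = |A| + |B| - |A∩B| = 66 + 57 - 4 = 119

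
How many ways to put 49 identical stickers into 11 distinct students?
C(49+11-1, 11-1) = C(59, 10) = 62828356305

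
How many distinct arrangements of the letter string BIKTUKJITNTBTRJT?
16! / (2! × 5! × 1! × 2! × 2! × 2! × 1! × 1!) = 10897286400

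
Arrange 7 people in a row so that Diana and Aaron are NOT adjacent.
Total - adjacent = 7! - (7-1)!×2 = 5040 - 1440 = 3600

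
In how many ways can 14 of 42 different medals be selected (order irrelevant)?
C(42,14) = 42!/(14!×28!) = 52860229080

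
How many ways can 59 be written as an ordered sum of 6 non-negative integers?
C(59+6-1, 6-1) = C(64, 5) = 7624512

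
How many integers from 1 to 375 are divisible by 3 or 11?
⌊375/3⌋ + ⌊375/11⌋ - ⌊375/33⌋ = 125 + 34 - 11 = 148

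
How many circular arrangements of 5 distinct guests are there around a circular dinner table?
Circular: fix one position, arrange the rest. (5-1)! = 24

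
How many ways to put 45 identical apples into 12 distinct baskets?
C(45+12-1, 12-1) = C(56, 11) = 148902215280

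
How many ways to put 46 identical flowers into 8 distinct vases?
C(46+8-1, 8-1) = C(53, 7) = 154143080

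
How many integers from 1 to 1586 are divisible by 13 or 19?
⌊1586/13⌋ + ⌊1586/19⌋ - ⌊1586/247⌋ = 122 + 83 - 6 = 199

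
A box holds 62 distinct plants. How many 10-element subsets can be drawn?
C(62,10) = 62!/(10!×52!) = 107518933731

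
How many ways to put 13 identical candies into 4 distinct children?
C(13+4-1, 4-1) = C(16, 3) = 560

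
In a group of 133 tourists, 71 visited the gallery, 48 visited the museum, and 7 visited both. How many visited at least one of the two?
|A∪B| = |A| + |B| - |A∩B| = 71 + 48 - 7 = 112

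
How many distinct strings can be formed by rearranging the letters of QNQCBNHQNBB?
11! / (3! × 3! × 1! × 3! × 1!) = 184800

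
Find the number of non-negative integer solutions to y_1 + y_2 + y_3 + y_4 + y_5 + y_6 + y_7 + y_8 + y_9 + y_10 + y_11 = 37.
C(37+11-1, 11-1) = C(47, 10) = 5178066751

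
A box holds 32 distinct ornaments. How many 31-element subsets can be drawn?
C(32,31) = 32!/(31!×1!) = 32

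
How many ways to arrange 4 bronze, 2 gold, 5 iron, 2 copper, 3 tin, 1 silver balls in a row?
17! / (4! × 2! × 5! × 2! × 3! × 1!) = 5145940800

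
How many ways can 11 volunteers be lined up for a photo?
11! = 39916800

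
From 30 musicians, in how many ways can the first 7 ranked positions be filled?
P(30,7) = 30!/(30-7)! = 10260432000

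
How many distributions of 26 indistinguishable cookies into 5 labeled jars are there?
C(26+5-1, 5-1) = C(30, 4) = 27405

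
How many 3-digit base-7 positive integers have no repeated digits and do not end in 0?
Last digit: 6 nonzero choices. First digit: 5 (nonzero, ≠last). Middle 1: P(5,1) = 5. Total = 150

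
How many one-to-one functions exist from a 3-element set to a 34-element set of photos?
P(34,3) = 34!/(34-3)! = 35904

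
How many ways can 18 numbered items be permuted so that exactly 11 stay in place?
Choose the 11 fixed points C(18,11) = 31824, derange the rest: !7 = Σ_{j=0}^{7} (-1)^j·7!/j! = 5040 - 5040 + 2520 - 840 + 210 - 42 + 7 - 1 = 1854. Product = 31824 × 1854 = 59001696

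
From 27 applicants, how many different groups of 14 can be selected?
C(27,14) = 27!/(14!×13!) = 20058300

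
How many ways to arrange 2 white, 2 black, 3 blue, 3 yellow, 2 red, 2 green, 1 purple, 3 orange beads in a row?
18! / (2! × 2! × 3! × 3! × 2! × 2! × 1! × 3!) = 1852538688000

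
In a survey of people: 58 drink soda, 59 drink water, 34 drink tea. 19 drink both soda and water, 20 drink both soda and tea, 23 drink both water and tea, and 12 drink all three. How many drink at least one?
|A∪B∪C| = 58+59+34-19-20-23+12 = 101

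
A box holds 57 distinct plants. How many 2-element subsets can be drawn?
C(57,2) = 57!/(2!×55!) = 1596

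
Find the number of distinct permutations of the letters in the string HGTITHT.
7! / (2! × 1! × 3! × 1!) = 420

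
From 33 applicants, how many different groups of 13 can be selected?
C(33,13) = 33!/(13!×20!) = 573166440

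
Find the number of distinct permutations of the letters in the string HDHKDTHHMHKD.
12! / (5! × 1! × 1! × 3! × 2!) = 332640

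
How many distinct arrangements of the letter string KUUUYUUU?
8! / (1! × 6! × 1!) = 56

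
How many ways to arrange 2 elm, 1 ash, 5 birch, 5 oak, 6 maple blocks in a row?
19! / (2! × 1! × 5! × 5! × 6!) = 5866372512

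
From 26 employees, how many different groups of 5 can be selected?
C(26,5) = 26!/(5!×21!) = 65780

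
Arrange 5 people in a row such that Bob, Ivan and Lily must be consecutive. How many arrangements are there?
Treat the 3 as one block: (5-3+1)! × 3! = 6 × 6 = 36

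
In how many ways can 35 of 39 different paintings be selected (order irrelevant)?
C(39,35) = 39!/(35!×4!) = 82251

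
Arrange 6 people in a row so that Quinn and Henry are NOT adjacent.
Total - adjacent = 6! - (6-1)!×2 = 720 - 240 = 480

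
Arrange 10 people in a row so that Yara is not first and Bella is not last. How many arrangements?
By inclusion-exclusion: 10! - 2×(10-1)! + (10-2)! = 3628800 - 725760 + 40320 = 2943360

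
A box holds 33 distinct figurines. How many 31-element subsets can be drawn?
C(33,31) = 33!/(31!×2!) = 528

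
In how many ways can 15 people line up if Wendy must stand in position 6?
Fix one position: (15-1)! = 87178291200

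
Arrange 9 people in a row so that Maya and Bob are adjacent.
Treat as block: (9-1)! × 2! = 40320 × 2 = 80640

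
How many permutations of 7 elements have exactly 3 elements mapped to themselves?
Choose the 3 fixed points C(7,3) = 35, derange the rest: !4 = Σ_{j=0}^{4} (-1)^j·4!/j! = 24 - 24 + 12 - 4 + 1 = 9. Product = 35 × 9 = 315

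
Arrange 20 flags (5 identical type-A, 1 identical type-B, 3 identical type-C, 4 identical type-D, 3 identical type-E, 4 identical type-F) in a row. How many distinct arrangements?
20! / (5! × 1! × 3! × 4! × 3! × 4!) = 977728752000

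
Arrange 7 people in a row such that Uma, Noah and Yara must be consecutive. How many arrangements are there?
Treat the 3 as one block: (7-3+1)! × 3! = 120 × 6 = 720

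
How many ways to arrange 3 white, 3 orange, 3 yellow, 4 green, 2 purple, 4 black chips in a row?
19! / (3! × 3! × 3! × 4! × 2! × 4!) = 488864376000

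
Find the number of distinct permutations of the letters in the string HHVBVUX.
7! / (2! × 1! × 1! × 2! × 1!) = 1260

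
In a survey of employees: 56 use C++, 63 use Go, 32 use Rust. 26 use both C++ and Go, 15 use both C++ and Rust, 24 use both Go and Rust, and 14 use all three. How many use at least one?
|A∪B∪C| = 56+63+32-26-15-24+14 = 100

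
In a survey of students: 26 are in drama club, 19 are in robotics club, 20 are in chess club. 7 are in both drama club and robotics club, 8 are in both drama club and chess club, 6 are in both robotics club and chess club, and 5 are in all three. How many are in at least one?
|A∪B∪C| = 26+19+20-7-8-6+5 = 49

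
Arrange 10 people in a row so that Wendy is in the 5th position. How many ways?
Fix one position: (10-1)! = 362880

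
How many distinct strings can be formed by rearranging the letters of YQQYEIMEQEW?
11! / (2! × 3! × 1! × 1! × 1! × 3!) = 554400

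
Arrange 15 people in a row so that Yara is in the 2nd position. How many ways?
Fix one position: (15-1)! = 87178291200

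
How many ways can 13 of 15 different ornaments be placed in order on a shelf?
P(15,13) = 15!/(15-13)! = 653837184000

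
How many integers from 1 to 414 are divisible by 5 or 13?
⌊414/5⌋ + ⌊414/13⌋ - ⌊414/65⌋ = 82 + 31 - 6 = 107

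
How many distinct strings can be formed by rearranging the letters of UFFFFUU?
7! / (3! × 4!) = 35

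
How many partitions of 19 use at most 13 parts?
By conjugation, equals partitions of 19 into parts ≤ 13. Let r_j(i) = number of partitions of i into parts ≤ j, for i = 0..19. r_1(i) = 1 for all i; r_j(i) = r_{j-1}(i) + r_j(i-j). Rows j = 2..13: ≤2: 1 1 2 2 3 3 4 4 5 5 6 6 7 7 8 8 9 9 10 10; ≤3: 1 1 2 3 4 5 7 8 10 12 14 16 19 21 24 27 30 33 37 40; ≤4: 1 1 2 3 5 6 9 11 15 18 23 27 34 39 47 54 64 72 84 94; ≤5: 1 1 2 3 5 7 10 13 18 23 30 37 47 57 70 84 101 119 141 164; ≤6: 1 1 2 3 5 7 11 14 20 26 35 44 58 71 90 110 136 163 199 235; ≤7: 1 1 2 3 5 7 11 15 21 28 38 49 65 82 105 131 164 201 248 300; ≤8: 1 1 2 3 5 7 11 15 22 29 40 52 70 89 116 146 186 230 288 352; ≤9: 1 1 2 3 5 7 11 15 22 30 41 54 73 94 123 157 201 252 318 393; ≤10: 1 1 2 3 5 7 11 15 22 30 42 55 75 97 128 164 212 267 340 423; ≤11: 1 1 2 3 5 7 11 15 22 30 42 56 76 99 131 169 219 278 355 445; ≤12: 1 1 2 3 5 7 11 15 22 30 42 56 77 100 133 172 224 285 366 460; ≤13: 1 1 2 3 5 7 11 15 22 30 42 56 77 101 134 174 227 290 373 471. r_13(19) = 471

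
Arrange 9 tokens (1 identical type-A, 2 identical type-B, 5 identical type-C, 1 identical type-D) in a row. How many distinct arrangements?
9! / (1! × 2! × 5! × 1!) = 1512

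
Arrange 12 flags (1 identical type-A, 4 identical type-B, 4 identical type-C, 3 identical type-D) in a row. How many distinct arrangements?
12! / (1! × 4! × 4! × 3!) = 138600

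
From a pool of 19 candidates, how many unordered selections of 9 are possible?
C(19,9) = 19!/(9!×10!) = 92378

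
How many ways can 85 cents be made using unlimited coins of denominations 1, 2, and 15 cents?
Coefficient of x^85 in 1/(1-x^1) · 1/(1-x^2) · 1/(1-x^15). Case on j = number of 15-cent coins (j = 0..5); remainder r = 85 - 15j is made from {1,2} in ⌊r/2⌋+1 ways. r = 85, 70, 55, 40, 25, 10 → 43 + 36 + 28 + 21 + 13 + 6 = 147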